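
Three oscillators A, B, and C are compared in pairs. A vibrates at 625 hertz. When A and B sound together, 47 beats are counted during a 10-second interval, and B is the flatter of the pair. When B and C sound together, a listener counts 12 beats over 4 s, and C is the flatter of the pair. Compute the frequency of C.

A–B: Beat frequency = 47/10 = 4.7 Hz.
B is below A, so f_B = 625 − 4.7 = 620.3 Hz.
B–C: Beat frequency = 12/4 = 3 Hz.
C is below B, so f_C = 620.3 − 3 = 617.3 Hz.

617.3 Hz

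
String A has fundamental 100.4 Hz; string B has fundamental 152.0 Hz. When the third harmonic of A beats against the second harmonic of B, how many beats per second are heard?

2.8 Hz

Third harmonic of the first: 3·100.4 = 301.2 Hz.
Second harmonic of the second: 2·152.0 = 304.0 Hz.
f_beat = |301.2 − 304.0| = 2.8 Hz.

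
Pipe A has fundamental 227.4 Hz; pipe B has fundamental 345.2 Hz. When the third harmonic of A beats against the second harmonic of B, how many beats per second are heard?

Third harmonic of the first: 3·227.4 = 682.2 Hz.
Second harmonic of the second: 2·345.2 = 690.4 Hz.
f_beat = |682.2 − 690.4| = 8.2 Hz.

8.2 Hz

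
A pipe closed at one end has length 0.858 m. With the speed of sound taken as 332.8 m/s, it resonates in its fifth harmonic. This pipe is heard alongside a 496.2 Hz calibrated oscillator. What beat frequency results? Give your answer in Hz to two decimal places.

11.35 Hz

Closed pipe (odd harmonics): f_n = n·v/(4L) = 5·332.8/(4·0.858) = 484.8485 Hz.
f_beat = |484.8485 − 496.2| = 11.35 Hz.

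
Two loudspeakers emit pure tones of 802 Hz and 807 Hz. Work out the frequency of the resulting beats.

5 Hz

f_beat = |f₁ − f₂|.
|802 − 807| = 5 Hz.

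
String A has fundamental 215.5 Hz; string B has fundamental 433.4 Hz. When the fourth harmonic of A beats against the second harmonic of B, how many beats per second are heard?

4.8 Hz

Fourth harmonic of the first: 4·215.5 = 862.0 Hz.
Second harmonic of the second: 2·433.4 = 866.8 Hz.
f_beat = |862.0 − 866.8| = 4.8 Hz.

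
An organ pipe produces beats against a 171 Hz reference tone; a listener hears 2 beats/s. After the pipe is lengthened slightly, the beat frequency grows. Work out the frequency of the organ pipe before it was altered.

169 Hz

|f − 171| = 2, so the organ pipe was at either 169 Hz or 173 Hz.
A longer pipe has a lower fundamental; the adjustment lowers the organ pipe's frequency.
The beat rate rose, so the adjustment moved the organ pipe further from 171 Hz — it was already below the reference.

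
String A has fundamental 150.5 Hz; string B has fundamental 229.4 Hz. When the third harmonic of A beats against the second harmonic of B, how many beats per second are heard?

Third harmonic of the first: 3·150.5 = 451.5 Hz.
Second harmonic of the second: 2·229.4 = 458.8 Hz.
f_beat = |451.5 − 458.8| = 7.3 Hz.

7.3 Hz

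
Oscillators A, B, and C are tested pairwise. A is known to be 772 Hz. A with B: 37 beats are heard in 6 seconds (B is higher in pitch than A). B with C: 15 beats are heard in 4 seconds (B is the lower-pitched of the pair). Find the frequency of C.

781.9167 Hz

A–B: Beat frequency = 37/6 = 6.1667 Hz.
B is above A, so f_B = 772 + 6.1667 = 778.1667 Hz.
B–C: Beat frequency = 15/4 = 3.75 Hz.
C is above B, so f_C = 778.1667 + 3.75 = 781.9167 Hz.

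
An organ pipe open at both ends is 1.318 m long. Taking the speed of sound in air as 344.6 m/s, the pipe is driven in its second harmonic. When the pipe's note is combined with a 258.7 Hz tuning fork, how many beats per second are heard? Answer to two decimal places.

2.76 Hz

Open pipe: f_n = n·v/(2L) = 2·344.6/(2·1.318) = 261.4568 Hz.
f_beat = |261.4568 − 258.7| = 2.76 Hz.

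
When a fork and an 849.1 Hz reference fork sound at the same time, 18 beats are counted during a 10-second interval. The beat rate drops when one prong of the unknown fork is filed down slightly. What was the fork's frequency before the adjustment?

Beat frequency = 18/10 = 1.8 Hz.
|f − 849.1| = 1.8, so the fork was at either 847.3 Hz or 850.9 Hz.
Filing a prong removes mass and raises the fork's frequency; the adjustment raises the fork's frequency.
The beat rate fell, so the adjustment moved the fork toward 849.1 Hz — it must have started below the reference.

847.3 Hz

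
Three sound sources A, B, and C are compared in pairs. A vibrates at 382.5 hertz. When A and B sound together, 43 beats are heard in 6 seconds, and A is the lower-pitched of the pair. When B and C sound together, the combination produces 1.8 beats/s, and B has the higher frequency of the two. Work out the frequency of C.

387.8667 Hz

A–B: Beat frequency = 43/6 = 7.1667 Hz.
B is above A, so f_B = 382.5 + 7.1667 = 389.6667 Hz.
C is below B, so f_C = 389.6667 − 1.8 = 387.8667 Hz.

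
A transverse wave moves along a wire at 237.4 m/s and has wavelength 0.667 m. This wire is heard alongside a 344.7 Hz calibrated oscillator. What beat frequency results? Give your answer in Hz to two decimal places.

Source frequency f = v/λ = 237.4/0.667 = 355.9220 Hz.
f_beat = |355.9220 − 344.7| = 11.22 Hz.

11.22 Hz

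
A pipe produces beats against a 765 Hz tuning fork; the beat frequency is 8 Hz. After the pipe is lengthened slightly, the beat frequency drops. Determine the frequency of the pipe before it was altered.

773 Hz

|f − 765| = 8, so the pipe was at either 757 Hz or 773 Hz.
A longer pipe has a lower fundamental; the adjustment lowers the pipe's frequency.
The beat rate fell, so the adjustment moved the pipe toward 765 Hz — it must have started above the reference.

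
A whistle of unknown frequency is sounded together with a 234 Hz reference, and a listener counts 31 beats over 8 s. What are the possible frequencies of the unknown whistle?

Beat frequency = 31/8 = 3.875 Hz.
|f − 234| = 3.875, so f = 234 ± 3.875.

230.125 Hz or 237.875 Hz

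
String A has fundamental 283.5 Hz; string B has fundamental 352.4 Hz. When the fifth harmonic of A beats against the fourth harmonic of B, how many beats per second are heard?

Fifth harmonic of the first: 5·283.5 = 1417.5 Hz.
Fourth harmonic of the second: 4·352.4 = 1409.6 Hz.
f_beat = |1417.5 − 1409.6| = 7.9 Hz.

7.9 Hz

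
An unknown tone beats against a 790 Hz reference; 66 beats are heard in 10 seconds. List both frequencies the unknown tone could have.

Beat frequency = 66/10 = 6.6 Hz.
|f − 790| = 6.6, so f = 790 ± 6.6.

783.4 Hz or 796.6 Hz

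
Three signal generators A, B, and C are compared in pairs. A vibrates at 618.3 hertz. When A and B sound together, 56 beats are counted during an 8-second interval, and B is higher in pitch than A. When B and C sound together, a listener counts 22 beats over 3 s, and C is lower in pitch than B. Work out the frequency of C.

617.9667 Hz

A–B: Beat frequency = 56/8 = 7 Hz.
B is above A, so f_B = 618.3 + 7 = 625.3 Hz.
B–C: Beat frequency = 22/3 = 7.3333 Hz.
C is below B, so f_C = 625.3 − 7.3333 = 617.9667 Hz.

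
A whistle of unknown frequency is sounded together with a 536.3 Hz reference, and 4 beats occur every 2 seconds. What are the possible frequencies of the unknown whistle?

534.3 Hz or 538.3 Hz

Beat frequency = 4/2 = 2 Hz.
|f − 536.3| = 2, so f = 536.3 ± 2.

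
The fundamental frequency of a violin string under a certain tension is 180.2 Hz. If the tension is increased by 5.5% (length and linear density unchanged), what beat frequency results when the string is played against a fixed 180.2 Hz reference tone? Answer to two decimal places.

For a string, f ∝ √T, so the new frequency is 180.2·√1.055 = 185.0892 Hz.
f_beat = |185.0892 − 180.2| = 4.89 Hz.

4.89 Hz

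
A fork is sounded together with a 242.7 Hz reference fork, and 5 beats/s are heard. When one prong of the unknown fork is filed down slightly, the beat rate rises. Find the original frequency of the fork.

247.7 Hz

|f − 242.7| = 5, so the fork was at either 237.7 Hz or 247.7 Hz.
Filing a prong removes mass and raises the fork's frequency; the adjustment raises the fork's frequency.
The beat rate rose, so the adjustment moved the fork further from 242.7 Hz — it was already above the reference.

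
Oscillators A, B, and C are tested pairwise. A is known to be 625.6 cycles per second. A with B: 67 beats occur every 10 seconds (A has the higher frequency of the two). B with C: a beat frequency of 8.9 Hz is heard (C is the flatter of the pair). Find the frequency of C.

A–B: Beat frequency = 67/10 = 6.7 Hz.
B is below A, so f_B = 625.6 − 6.7 = 618.9 Hz.
C is below B, so f_C = 618.9 − 8.9 = 610 Hz.

610 Hz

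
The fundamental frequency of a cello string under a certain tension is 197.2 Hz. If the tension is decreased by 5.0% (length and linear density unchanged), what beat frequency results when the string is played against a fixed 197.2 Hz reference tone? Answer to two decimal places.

4.99 Hz

For a string, f ∝ √T, so the new frequency is 197.2·√0.950 = 192.2068 Hz.
f_beat = |192.2068 − 197.2| = 4.99 Hz.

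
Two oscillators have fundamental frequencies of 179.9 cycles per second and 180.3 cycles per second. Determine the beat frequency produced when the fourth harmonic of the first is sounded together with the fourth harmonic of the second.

1.6 Hz

Fourth harmonic of the first: 4·179.9 = 719.6 Hz.
Fourth harmonic of the second: 4·180.3 = 721.2 Hz.
f_beat = |719.6 − 721.2| = 1.6 Hz.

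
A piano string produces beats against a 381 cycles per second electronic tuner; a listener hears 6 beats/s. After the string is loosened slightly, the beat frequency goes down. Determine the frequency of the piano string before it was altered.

|f − 381| = 6, so the piano string was at either 375 Hz or 387 Hz.
Reducing tension lowers a string's frequency; the adjustment lowers the piano string's frequency.
The beat rate fell, so the adjustment moved the piano string toward 381 Hz — it must have started above the reference.

387 Hz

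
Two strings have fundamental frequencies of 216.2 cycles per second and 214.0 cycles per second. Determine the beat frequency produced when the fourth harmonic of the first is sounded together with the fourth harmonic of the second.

Fourth harmonic of the first: 4·216.2 = 864.8 Hz.
Fourth harmonic of the second: 4·214.0 = 856.0 Hz.
f_beat = |864.8 − 856.0| = 8.8 Hz.

8.8 Hz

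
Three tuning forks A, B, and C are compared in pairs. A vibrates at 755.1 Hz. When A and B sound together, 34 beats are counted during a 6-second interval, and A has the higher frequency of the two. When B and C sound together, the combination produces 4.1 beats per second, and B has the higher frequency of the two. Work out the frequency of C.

745.3333 Hz

A–B: Beat frequency = 34/6 = 5.6667 Hz.
B is below A, so f_B = 755.1 − 5.6667 = 749.4333 Hz.
C is below B, so f_C = 749.4333 − 4.1 = 745.3333 Hz.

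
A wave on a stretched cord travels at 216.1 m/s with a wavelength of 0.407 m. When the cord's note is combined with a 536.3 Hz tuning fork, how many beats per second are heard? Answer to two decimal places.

Source frequency f = v/λ = 216.1/0.407 = 530.9582 Hz.
f_beat = |530.9582 − 536.3| = 5.34 Hz.

5.34 Hz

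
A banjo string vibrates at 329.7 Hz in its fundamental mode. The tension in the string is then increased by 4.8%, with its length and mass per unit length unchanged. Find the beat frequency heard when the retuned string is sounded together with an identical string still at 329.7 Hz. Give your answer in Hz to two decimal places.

For a string, f ∝ √T, so the new frequency is 329.7·√1.048 = 337.5201 Hz.
f_beat = |337.5201 − 329.7| = 7.82 Hz.

7.82 Hz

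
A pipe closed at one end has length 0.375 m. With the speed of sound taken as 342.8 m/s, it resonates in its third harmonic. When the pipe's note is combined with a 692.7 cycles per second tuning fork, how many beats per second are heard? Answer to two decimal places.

Closed pipe (odd harmonics): f_n = n·v/(4L) = 3·342.8/(4·0.375) = 685.6000 Hz.
f_beat = |685.6000 − 692.7| = 7.10 Hz.

7.10 Hz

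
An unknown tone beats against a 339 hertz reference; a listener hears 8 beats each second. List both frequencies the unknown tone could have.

331 Hz or 347 Hz

|f − 339| = 8, so f = 339 ± 8.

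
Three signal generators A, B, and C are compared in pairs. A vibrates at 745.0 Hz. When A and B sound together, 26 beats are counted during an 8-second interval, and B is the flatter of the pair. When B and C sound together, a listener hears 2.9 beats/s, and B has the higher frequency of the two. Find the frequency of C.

738.85 Hz

A–B: Beat frequency = 26/8 = 3.25 Hz.
B is below A, so f_B = 745.0 − 3.25 = 741.75 Hz.
C is below B, so f_C = 741.75 − 2.9 = 738.85 Hz.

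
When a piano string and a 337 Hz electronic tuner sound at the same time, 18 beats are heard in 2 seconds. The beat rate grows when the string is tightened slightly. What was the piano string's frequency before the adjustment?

346 Hz

Beat frequency = 18/2 = 9 Hz.
|f − 337| = 9, so the piano string was at either 328 Hz or 346 Hz.
Increasing tension raises a string's frequency; the adjustment raises the piano string's frequency.
The beat rate rose, so the adjustment moved the piano string further from 337 Hz — it was already above the reference.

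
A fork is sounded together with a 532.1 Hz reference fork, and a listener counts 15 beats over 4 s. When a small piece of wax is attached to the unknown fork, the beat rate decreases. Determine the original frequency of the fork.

Beat frequency = 15/4 = 3.75 Hz.
|f − 532.1| = 3.75, so the fork was at either 528.35 Hz or 535.85 Hz.
Loading a fork with wax lowers its frequency; the adjustment lowers the fork's frequency.
The beat rate fell, so the adjustment moved the fork toward 532.1 Hz — it must have started above the reference.

535.85 Hz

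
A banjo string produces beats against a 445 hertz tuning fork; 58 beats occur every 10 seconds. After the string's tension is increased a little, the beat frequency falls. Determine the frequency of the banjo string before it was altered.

Beat frequency = 58/10 = 5.8 Hz.
|f − 445| = 5.8, so the banjo string was at either 439.2 Hz or 450.8 Hz.
Higher tension means higher frequency; the adjustment raises the banjo string's frequency.
The beat rate fell, so the adjustment moved the banjo string toward 445 Hz — it must have started below the reference.

439.2 Hz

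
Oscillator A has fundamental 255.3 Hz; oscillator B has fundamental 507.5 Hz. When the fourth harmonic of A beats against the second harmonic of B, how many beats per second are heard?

Fourth harmonic of the first: 4·255.3 = 1021.2 Hz.
Second harmonic of the second: 2·507.5 = 1015.0 Hz.
f_beat = |1021.2 − 1015.0| = 6.2 Hz.

6.2 Hz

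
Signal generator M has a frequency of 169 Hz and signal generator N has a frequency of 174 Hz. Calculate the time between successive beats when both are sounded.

f_beat = |169 − 174| = 5 Hz.
Beat period T = 1 / f_beat = 1 / 5 s.

0.200 s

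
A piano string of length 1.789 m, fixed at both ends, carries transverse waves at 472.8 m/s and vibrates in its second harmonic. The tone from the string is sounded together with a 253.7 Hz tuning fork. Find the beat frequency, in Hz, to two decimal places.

For a string fixed at both ends, f_n = n·v/(2L) = 2·472.8/(2·1.789) = 264.2817 Hz.
f_beat = |264.2817 − 253.7| = 10.58 Hz.

10.58 Hz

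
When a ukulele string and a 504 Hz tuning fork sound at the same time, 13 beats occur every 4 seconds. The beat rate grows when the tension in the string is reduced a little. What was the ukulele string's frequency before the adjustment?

Beat frequency = 13/4 = 3.25 Hz.
|f − 504| = 3.25, so the ukulele string was at either 500.75 Hz or 507.25 Hz.
Lower tension means lower frequency; the adjustment lowers the ukulele string's frequency.
The beat rate rose, so the adjustment moved the ukulele string further from 504 Hz — it was already below the reference.

500.75 Hz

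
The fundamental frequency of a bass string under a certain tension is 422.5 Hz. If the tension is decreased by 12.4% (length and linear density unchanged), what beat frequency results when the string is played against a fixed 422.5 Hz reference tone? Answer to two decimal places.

For a string, f ∝ √T, so the new frequency is 422.5·√0.876 = 395.4383 Hz.
f_beat = |395.4383 − 422.5| = 27.06 Hz.

27.06 Hz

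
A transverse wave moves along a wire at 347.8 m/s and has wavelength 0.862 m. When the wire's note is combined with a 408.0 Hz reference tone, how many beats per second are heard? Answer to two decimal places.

4.52 Hz

Source frequency f = v/λ = 347.8/0.862 = 403.4803 Hz.
f_beat = |403.4803 − 408.0| = 4.52 Hz.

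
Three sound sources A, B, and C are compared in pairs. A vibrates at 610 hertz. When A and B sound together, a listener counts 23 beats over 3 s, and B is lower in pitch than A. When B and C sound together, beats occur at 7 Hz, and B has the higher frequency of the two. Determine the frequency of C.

595.3333 Hz

A–B: Beat frequency = 23/3 = 7.6667 Hz.
B is below A, so f_B = 610 − 7.6667 = 602.3333 Hz.
C is below B, so f_C = 602.3333 − 7 = 595.3333 Hz.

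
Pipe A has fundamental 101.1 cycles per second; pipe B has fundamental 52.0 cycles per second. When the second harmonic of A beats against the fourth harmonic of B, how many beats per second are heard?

Second harmonic of the first: 2·101.1 = 202.2 Hz.
Fourth harmonic of the second: 4·52.0 = 208.0 Hz.
f_beat = |202.2 − 208.0| = 5.8 Hz.

5.8 Hz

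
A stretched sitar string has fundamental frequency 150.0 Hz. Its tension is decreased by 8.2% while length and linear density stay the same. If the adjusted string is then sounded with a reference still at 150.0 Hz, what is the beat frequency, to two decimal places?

6.28 Hz

For a string, f ∝ √T, so the new frequency is 150.0·√0.918 = 143.7185 Hz.
f_beat = |143.7185 − 150.0| = 6.28 Hz.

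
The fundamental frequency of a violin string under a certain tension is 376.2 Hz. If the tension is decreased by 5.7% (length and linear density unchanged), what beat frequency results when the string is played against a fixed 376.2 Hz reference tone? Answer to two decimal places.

For a string, f ∝ √T, so the new frequency is 376.2·√0.943 = 365.3210 Hz.
f_beat = |365.3210 − 376.2| = 10.88 Hz.

10.88 Hz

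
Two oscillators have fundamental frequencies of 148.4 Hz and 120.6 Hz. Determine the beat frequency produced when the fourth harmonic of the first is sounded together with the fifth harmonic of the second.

Fourth harmonic of the first: 4·148.4 = 593.6 Hz.
Fifth harmonic of the second: 5·120.6 = 603.0 Hz.
f_beat = |593.6 − 603.0| = 9.4 Hz.

9.4 Hz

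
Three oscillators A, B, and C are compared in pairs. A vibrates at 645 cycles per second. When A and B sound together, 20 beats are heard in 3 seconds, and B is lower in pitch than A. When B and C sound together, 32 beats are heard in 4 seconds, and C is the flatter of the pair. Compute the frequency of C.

630.3333 Hz

A–B: Beat frequency = 20/3 = 6.6667 Hz.
B is below A, so f_B = 645 − 6.6667 = 638.3333 Hz.
B–C: Beat frequency = 32/4 = 8 Hz.
C is below B, so f_C = 638.3333 − 8 = 630.3333 Hz.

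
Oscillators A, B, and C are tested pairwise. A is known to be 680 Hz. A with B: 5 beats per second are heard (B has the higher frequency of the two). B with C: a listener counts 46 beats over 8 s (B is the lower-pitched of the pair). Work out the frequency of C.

690.75 Hz

B is above A, so f_B = 680 + 5 = 685 Hz.
B–C: Beat frequency = 46/8 = 5.75 Hz.
C is above B, so f_C = 685 + 5.75 = 690.75 Hz.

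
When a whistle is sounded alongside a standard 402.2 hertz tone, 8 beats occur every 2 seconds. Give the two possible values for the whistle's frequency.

398.2 Hz or 406.2 Hz

Beat frequency = 8/2 = 4 Hz.
|f − 402.2| = 4, so f = 402.2 ± 4.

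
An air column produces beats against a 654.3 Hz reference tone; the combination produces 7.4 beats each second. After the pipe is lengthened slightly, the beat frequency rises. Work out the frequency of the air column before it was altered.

|f − 654.3| = 7.4, so the air column was at either 646.9 Hz or 661.7 Hz.
A longer pipe has a lower fundamental; the adjustment lowers the air column's frequency.
The beat rate rose, so the adjustment moved the air column further from 654.3 Hz — it was already below the reference.

646.9 Hz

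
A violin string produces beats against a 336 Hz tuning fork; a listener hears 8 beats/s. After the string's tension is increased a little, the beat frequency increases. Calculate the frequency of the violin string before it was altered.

|f − 336| = 8, so the violin string was at either 328 Hz or 344 Hz.
Higher tension means higher frequency; the adjustment raises the violin string's frequency.
The beat rate rose, so the adjustment moved the violin string further from 336 Hz — it was already above the reference.

344 Hz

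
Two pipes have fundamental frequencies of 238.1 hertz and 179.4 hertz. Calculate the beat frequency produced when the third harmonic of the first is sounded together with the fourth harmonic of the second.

Third harmonic of the first: 3·238.1 = 714.3 Hz.
Fourth harmonic of the second: 4·179.4 = 717.6 Hz.
f_beat = |714.3 − 717.6| = 3.3 Hz.

3.3 Hz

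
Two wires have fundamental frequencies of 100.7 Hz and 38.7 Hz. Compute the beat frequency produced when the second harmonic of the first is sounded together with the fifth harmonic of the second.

7.9 Hz

Second harmonic of the first: 2·100.7 = 201.4 Hz.
Fifth harmonic of the second: 5·38.7 = 193.5 Hz.
f_beat = |201.4 − 193.5| = 7.9 Hz.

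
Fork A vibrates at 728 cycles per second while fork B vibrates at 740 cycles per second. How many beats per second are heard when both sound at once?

The beat frequency equals the magnitude of the frequency difference.
|728 − 740| = 12 Hz.

12 Hz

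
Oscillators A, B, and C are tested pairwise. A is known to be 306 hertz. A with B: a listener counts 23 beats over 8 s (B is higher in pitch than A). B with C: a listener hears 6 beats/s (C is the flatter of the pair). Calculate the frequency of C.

A–B: Beat frequency = 23/8 = 2.875 Hz.
B is above A, so f_B = 306 + 2.875 = 308.875 Hz.
C is below B, so f_C = 308.875 − 6 = 302.875 Hz.

302.875 Hz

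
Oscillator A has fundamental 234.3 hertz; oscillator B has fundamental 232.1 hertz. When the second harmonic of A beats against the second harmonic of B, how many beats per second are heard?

Second harmonic of the first: 2·234.3 = 468.6 Hz.
Second harmonic of the second: 2·232.1 = 464.2 Hz.
f_beat = |468.6 − 464.2| = 4.4 Hz.

4.4 Hz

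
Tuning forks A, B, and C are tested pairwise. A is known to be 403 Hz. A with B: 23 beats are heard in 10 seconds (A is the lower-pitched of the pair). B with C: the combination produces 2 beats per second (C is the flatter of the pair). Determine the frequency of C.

A–B: Beat frequency = 23/10 = 2.3 Hz.
B is above A, so f_B = 403 + 2.3 = 405.3 Hz.
C is below B, so f_C = 405.3 − 2 = 403.3 Hz.

403.3 Hz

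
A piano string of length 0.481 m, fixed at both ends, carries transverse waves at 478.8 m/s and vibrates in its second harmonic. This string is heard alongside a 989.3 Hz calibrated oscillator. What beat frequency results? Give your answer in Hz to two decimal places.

For a string fixed at both ends, f_n = n·v/(2L) = 2·478.8/(2·0.481) = 995.4262 Hz.
f_beat = |995.4262 − 989.3| = 6.13 Hz.

6.13 Hz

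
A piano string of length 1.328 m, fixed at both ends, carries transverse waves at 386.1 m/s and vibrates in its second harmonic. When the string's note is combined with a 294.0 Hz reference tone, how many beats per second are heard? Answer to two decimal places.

For a string fixed at both ends, f_n = n·v/(2L) = 2·386.1/(2·1.328) = 290.7380 Hz.
f_beat = |290.7380 − 294.0| = 3.26 Hz.

3.26 Hz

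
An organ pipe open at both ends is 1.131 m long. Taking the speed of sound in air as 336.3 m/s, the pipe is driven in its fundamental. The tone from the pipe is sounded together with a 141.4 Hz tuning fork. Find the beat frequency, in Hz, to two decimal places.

7.27 Hz

Open pipe: f_n = n·v/(2L) = 1·336.3/(2·1.131) = 148.6737 Hz.
f_beat = |148.6737 − 141.4| = 7.27 Hz.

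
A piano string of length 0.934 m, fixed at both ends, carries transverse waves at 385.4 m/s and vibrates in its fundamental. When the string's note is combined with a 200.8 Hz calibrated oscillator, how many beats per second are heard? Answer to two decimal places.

5.52 Hz

For a string fixed at both ends, f_n = n·v/(2L) = 1·385.4/(2·0.934) = 206.3169 Hz.
f_beat = |206.3169 − 200.8| = 5.52 Hz.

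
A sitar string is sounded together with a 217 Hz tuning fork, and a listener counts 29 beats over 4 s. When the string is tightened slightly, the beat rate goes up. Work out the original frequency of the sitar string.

224.25 Hz

Beat frequency = 29/4 = 7.25 Hz.
|f − 217| = 7.25, so the sitar string was at either 209.75 Hz or 224.25 Hz.
Increasing tension raises a string's frequency; the adjustment raises the sitar string's frequency.
The beat rate rose, so the adjustment moved the sitar string further from 217 Hz — it was already above the reference.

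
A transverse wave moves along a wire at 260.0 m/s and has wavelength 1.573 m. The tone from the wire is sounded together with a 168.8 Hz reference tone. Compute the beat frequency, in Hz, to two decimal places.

Source frequency f = v/λ = 260.0/1.573 = 165.2893 Hz.
f_beat = |165.2893 − 168.8| = 3.51 Hz.

3.51 Hz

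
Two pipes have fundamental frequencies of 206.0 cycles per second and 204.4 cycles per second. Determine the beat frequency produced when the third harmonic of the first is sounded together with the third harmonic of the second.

4.8 Hz

Third harmonic of the first: 3·206.0 = 618.0 Hz.
Third harmonic of the second: 3·204.4 = 613.2 Hz.
f_beat = |618.0 − 613.2| = 4.8 Hz.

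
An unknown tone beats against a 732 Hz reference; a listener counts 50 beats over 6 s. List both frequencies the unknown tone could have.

Beat frequency = 50/6 = 8.3333 Hz.
|f − 732| = 8.3333, so f = 732 ± 8.3333.

723.6667 Hz or 740.3333 Hz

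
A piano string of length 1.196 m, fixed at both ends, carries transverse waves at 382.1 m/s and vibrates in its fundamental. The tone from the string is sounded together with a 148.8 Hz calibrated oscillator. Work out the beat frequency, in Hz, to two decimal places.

10.94 Hz

For a string fixed at both ends, f_n = n·v/(2L) = 1·382.1/(2·1.196) = 159.7408 Hz.
f_beat = |159.7408 − 148.8| = 10.94 Hz.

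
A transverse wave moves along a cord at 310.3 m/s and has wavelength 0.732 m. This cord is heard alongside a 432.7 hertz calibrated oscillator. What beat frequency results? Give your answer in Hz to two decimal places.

Source frequency f = v/λ = 310.3/0.732 = 423.9071 Hz.
f_beat = |423.9071 − 432.7| = 8.79 Hz.

8.79 Hz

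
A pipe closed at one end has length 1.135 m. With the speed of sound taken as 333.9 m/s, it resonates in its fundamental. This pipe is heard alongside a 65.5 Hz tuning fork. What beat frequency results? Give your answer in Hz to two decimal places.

8.05 Hz

Closed pipe (odd harmonics): f_n = n·v/(4L) = 1·333.9/(4·1.135) = 73.5463 Hz.
f_beat = |73.5463 − 65.5| = 8.05 Hz.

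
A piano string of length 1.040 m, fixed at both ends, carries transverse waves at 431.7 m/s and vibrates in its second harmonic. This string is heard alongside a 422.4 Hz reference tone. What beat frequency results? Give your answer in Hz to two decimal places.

For a string fixed at both ends, f_n = n·v/(2L) = 2·431.7/(2·1.040) = 415.0962 Hz.
f_beat = |415.0962 − 422.4| = 7.30 Hz.

7.30 Hz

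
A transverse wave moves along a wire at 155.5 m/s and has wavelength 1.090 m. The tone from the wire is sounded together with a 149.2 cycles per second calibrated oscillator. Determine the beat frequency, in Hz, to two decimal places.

6.54 Hz

Source frequency f = v/λ = 155.5/1.090 = 142.6606 Hz.
f_beat = |142.6606 − 149.2| = 6.54 Hz.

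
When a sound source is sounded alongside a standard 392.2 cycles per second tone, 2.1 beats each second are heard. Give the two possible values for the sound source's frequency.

390.1 Hz or 394.3 Hz

|f − 392.2| = 2.1, so f = 392.2 ± 2.1.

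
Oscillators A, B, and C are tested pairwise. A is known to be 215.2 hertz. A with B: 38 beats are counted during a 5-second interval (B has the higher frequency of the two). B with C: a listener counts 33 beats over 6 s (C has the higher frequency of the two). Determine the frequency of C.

228.3 Hz

A–B: Beat frequency = 38/5 = 7.6 Hz.
B is above A, so f_B = 215.2 + 7.6 = 222.8 Hz.
B–C: Beat frequency = 33/6 = 5.5 Hz.
C is above B, so f_C = 222.8 + 5.5 = 228.3 Hz.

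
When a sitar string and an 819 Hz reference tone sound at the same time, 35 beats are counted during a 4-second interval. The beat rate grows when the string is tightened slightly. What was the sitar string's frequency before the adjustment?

827.75 Hz

Beat frequency = 35/4 = 8.75 Hz.
|f − 819| = 8.75, so the sitar string was at either 810.25 Hz or 827.75 Hz.
Increasing tension raises a string's frequency; the adjustment raises the sitar string's frequency.
The beat rate rose, so the adjustment moved the sitar string further from 819 Hz — it was already above the reference.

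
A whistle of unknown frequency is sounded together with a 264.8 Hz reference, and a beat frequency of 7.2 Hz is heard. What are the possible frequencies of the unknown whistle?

|f − 264.8| = 7.2, so f = 264.8 ± 7.2.

257.6 Hz or 272 Hz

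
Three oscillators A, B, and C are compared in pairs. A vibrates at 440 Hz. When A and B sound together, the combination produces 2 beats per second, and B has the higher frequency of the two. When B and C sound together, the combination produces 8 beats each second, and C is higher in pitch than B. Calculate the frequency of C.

450 Hz

B is above A, so f_B = 440 + 2 = 442 Hz.
C is above B, so f_C = 442 + 8 = 450 Hz.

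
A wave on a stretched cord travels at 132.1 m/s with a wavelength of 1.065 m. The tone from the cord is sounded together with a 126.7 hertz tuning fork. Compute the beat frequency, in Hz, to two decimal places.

Source frequency f = v/λ = 132.1/1.065 = 124.0376 Hz.
f_beat = |124.0376 − 126.7| = 2.66 Hz.

2.66 Hz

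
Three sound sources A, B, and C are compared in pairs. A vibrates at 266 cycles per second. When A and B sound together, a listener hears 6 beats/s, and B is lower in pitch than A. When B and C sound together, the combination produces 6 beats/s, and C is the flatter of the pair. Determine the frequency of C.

254 Hz

B is below A, so f_B = 266 − 6 = 260 Hz.
C is below B, so f_C = 260 − 6 = 254 Hz.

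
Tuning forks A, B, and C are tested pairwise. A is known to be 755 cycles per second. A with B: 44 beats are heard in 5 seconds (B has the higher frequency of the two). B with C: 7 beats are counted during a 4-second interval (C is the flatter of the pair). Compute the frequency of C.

762.05 Hz

A–B: Beat frequency = 44/5 = 8.8 Hz.
B is above A, so f_B = 755 + 8.8 = 763.8 Hz.
B–C: Beat frequency = 7/4 = 1.75 Hz.
C is below B, so f_C = 763.8 − 1.75 = 762.05 Hz.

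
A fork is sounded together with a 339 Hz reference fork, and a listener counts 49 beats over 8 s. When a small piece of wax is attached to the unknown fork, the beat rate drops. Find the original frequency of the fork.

345.125 Hz

Beat frequency = 49/8 = 6.125 Hz.
|f − 339| = 6.125, so the fork was at either 332.875 Hz or 345.125 Hz.
Loading a fork with wax lowers its frequency; the adjustment lowers the fork's frequency.
The beat rate fell, so the adjustment moved the fork toward 339 Hz — it must have started above the reference.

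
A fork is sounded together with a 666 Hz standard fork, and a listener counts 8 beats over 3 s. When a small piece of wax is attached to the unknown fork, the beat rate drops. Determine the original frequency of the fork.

668.6667 Hz

Beat frequency = 8/3 = 2.6667 Hz.
|f − 666| = 2.6667, so the fork was at either 663.3333 Hz or 668.6667 Hz.
Loading a fork with wax lowers its frequency; the adjustment lowers the fork's frequency.
The beat rate fell, so the adjustment moved the fork toward 666 Hz — it must have started above the reference.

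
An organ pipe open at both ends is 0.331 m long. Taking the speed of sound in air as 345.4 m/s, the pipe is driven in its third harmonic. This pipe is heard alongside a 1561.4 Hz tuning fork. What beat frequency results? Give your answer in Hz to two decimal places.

Open pipe: f_n = n·v/(2L) = 3·345.4/(2·0.331) = 1565.2568 Hz.
f_beat = |1565.2568 − 1561.4| = 3.86 Hz.

3.86 Hz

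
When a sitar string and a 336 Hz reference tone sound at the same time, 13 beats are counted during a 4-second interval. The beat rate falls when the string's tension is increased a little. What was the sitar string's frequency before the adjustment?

332.75 Hz

Beat frequency = 13/4 = 3.25 Hz.
|f − 336| = 3.25, so the sitar string was at either 332.75 Hz or 339.25 Hz.
Higher tension means higher frequency; the adjustment raises the sitar string's frequency.
The beat rate fell, so the adjustment moved the sitar string toward 336 Hz — it must have started below the reference.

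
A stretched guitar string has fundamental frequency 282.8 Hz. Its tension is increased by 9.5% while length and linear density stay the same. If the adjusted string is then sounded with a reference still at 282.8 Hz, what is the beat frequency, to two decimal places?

13.13 Hz

For a string, f ∝ √T, so the new frequency is 282.8·√1.095 = 295.9283 Hz.
f_beat = |295.9283 − 282.8| = 13.13 Hz.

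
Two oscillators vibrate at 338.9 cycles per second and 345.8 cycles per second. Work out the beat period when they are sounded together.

0.145 s

f_beat = |338.9 − 345.8| = 6.9 Hz.
Beat period T = 1 / f_beat = 1 / 6.9 s.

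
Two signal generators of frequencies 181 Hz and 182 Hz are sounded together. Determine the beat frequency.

1 Hz

The beat frequency equals the magnitude of the frequency difference.
|181 − 182| = 1 Hz.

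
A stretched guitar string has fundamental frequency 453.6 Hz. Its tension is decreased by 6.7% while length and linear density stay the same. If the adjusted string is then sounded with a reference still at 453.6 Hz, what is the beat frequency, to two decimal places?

15.46 Hz

For a string, f ∝ √T, so the new frequency is 453.6·√0.933 = 438.1410 Hz.
f_beat = |438.1410 − 453.6| = 15.46 Hz.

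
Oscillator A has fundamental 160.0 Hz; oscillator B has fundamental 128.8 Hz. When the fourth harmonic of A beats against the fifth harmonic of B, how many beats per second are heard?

Fourth harmonic of the first: 4·160.0 = 640.0 Hz.
Fifth harmonic of the second: 5·128.8 = 644.0 Hz.
f_beat = |640.0 − 644.0| = 4.0 Hz.

4.0 Hz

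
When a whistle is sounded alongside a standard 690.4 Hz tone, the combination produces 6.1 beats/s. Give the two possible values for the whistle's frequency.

|f − 690.4| = 6.1, so f = 690.4 ± 6.1.

684.3 Hz or 696.5 Hz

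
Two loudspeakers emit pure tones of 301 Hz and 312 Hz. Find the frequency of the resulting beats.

11 Hz

The beat frequency equals the magnitude of the frequency difference.
|301 − 312| = 11 Hz.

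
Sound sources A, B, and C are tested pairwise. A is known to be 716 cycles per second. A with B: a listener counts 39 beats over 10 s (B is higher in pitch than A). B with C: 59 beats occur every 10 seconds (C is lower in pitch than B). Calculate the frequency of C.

A–B: Beat frequency = 39/10 = 3.9 Hz.
B is above A, so f_B = 716 + 3.9 = 719.9 Hz.
B–C: Beat frequency = 59/10 = 5.9 Hz.
C is below B, so f_C = 719.9 − 5.9 = 714 Hz.

714 Hz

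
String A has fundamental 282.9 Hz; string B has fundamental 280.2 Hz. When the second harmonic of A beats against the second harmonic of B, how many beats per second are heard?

5.4 Hz

Second harmonic of the first: 2·282.9 = 565.8 Hz.
Second harmonic of the second: 2·280.2 = 560.4 Hz.
f_beat = |565.8 − 560.4| = 5.4 Hz.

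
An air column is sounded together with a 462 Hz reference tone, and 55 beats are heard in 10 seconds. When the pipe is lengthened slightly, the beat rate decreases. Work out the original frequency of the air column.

467.5 Hz

Beat frequency = 55/10 = 5.5 Hz.
|f − 462| = 5.5, so the air column was at either 456.5 Hz or 467.5 Hz.
A longer pipe has a lower fundamental; the adjustment lowers the air column's frequency.
The beat rate fell, so the adjustment moved the air column toward 462 Hz — it must have started above the reference.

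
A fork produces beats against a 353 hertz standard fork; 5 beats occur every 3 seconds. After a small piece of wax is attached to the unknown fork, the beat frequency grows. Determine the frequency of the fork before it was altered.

351.3333 Hz

Beat frequency = 5/3 = 1.6667 Hz.
|f − 353| = 1.6667, so the fork was at either 351.3333 Hz or 354.6667 Hz.
Loading a fork with wax lowers its frequency; the adjustment lowers the fork's frequency.
The beat rate rose, so the adjustment moved the fork further from 353 Hz — it was already below the reference.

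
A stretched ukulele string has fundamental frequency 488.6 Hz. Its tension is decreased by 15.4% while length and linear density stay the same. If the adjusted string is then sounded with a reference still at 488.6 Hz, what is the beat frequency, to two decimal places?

39.19 Hz

For a string, f ∝ √T, so the new frequency is 488.6·√0.846 = 449.4058 Hz.
f_beat = |449.4058 − 488.6| = 39.19 Hz.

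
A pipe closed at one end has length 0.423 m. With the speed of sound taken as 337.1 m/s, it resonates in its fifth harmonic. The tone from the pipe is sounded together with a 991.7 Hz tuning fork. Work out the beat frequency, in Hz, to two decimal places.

Closed pipe (odd harmonics): f_n = n·v/(4L) = 5·337.1/(4·0.423) = 996.1584 Hz.
f_beat = |996.1584 − 991.7| = 4.46 Hz.

4.46 Hz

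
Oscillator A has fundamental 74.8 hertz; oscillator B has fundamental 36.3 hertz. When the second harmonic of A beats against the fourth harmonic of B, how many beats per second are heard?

4.4 Hz

Second harmonic of the first: 2·74.8 = 149.6 Hz.
Fourth harmonic of the second: 4·36.3 = 145.2 Hz.
f_beat = |149.6 − 145.2| = 4.4 Hz.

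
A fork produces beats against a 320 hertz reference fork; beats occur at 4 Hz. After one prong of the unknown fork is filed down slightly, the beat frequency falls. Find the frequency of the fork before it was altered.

316 Hz

|f − 320| = 4, so the fork was at either 316 Hz or 324 Hz.
Filing a prong removes mass and raises the fork's frequency; the adjustment raises the fork's frequency.
The beat rate fell, so the adjustment moved the fork toward 320 Hz — it must have started below the reference.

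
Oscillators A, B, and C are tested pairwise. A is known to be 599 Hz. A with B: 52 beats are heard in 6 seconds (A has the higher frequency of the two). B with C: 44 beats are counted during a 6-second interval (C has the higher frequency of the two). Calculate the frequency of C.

597.6667 Hz

A–B: Beat frequency = 52/6 = 8.6667 Hz.
B is below A, so f_B = 599 − 8.6667 = 590.3333 Hz.
B–C: Beat frequency = 44/6 = 7.3333 Hz.
C is above B, so f_C = 590.3333 + 7.3333 = 597.6667 Hz.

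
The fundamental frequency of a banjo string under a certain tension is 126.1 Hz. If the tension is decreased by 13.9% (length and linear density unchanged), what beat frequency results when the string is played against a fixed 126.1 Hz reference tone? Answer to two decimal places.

9.09 Hz

For a string, f ∝ √T, so the new frequency is 126.1·√0.861 = 117.0083 Hz.
f_beat = |117.0083 − 126.1| = 9.09 Hz.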